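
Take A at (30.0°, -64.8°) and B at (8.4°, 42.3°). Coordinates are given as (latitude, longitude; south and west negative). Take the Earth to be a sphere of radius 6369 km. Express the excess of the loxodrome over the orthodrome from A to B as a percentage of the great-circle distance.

2.4%

Great circle: σ = 1.7506 rad → d_gc = Rσ = 11149.8 km
Rhumb: Δφ = -0.3770, Δλ = +1.8692, Δψ = -0.4022, q = Δφ/Δψ = 0.9374 → d_rh = R√(Δφ²+q²Δλ²) = 11415.2 km
Excess = (11415.2 − 11149.8) / 11149.8 = 265.4 / 11149.8 = 2.38% ≈ 2.4%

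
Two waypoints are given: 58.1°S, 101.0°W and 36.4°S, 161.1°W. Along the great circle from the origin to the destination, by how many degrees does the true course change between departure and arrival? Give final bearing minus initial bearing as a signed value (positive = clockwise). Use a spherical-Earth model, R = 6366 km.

+46.8°

Initial bearing θ₁ = atan2(sin Δλ cos φ₂, cos φ₁ sin φ₂ − sin φ₁ cos φ₂ cos Δλ) = 272.22°
Final bearing θ₂ = (initial bearing from the destination back to the start) + 180° = 319.00°
Δθ = θ₂ − θ₁ = +46.8°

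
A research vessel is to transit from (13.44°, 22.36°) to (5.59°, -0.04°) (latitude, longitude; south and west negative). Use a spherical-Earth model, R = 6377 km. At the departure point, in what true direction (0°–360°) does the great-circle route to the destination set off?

252.6°

N = sin Δλ·cos φ₂ = -0.3793;  D = cos φ₁ sin φ₂ − sin φ₁ cos φ₂ cos Δλ = -0.1191
initial course = atan2(N, D) = 252.56°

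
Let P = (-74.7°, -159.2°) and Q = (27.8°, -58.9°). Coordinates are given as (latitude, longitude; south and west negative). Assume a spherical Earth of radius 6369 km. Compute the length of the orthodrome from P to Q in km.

13278 km

Haversine: a = sin²(Δφ/2)+cos φ₁ cos φ₂ sin²(Δλ/2) = 0.74580;  σ = 2·atan2(√a,√(1−a))
σ = 119.445° → d = Rσ = 6369·2.08471 = 13278 km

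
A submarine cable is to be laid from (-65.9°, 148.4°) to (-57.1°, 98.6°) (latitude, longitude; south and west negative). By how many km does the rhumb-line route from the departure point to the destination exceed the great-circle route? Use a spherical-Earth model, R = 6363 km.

69 km

Great circle: cos σ = sin φ₁ sin φ₂ + cos φ₁ cos φ₂ cos Δλ,  σ = 0.4285 rad → d_gc = 2726.50 km
Rhumb line: Δψ = +0.3244, q = Δφ/Δψ = 0.4735, d_rh = R√(Δφ²+q²Δλ²) = 2795.05 km
Excess = 2795.05 − 2726.50 = 68.55 ≈ 69 km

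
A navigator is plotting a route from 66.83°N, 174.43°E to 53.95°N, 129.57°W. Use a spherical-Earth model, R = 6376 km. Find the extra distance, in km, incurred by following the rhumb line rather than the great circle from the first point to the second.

Great circle: cos σ = sin φ₁ sin φ₂ + cos φ₁ cos φ₂ cos Δλ,  σ = 0.5099 rad → d_gc = 3251.4 km
Rhumb line: Δψ = -0.4621, q = Δφ/Δψ = 0.4865, d_rh = R√(Δφ²+q²Δλ²) = 3353.6 km
Excess = 3353.6 − 3251.4 = 102.2 ≈ 102 km

102 km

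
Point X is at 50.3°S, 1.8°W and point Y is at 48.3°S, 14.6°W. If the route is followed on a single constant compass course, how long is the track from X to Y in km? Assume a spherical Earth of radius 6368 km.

954 km

Δψ = ln[tan(π/4+φ₂/2)/tan(π/4+φ₁/2)] = +0.0535;  Δφ = +0.0349 rad,  Δλ = -0.2234 rad
q = Δφ/Δψ = 0.6520
d = R·√(Δφ² + q²Δλ²) = 6368·0.14978 = 954 km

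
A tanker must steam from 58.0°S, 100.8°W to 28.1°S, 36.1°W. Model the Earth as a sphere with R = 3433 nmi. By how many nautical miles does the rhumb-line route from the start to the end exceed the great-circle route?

89 nmi

Great circle: cos σ = sin φ₁ sin φ₂ + cos φ₁ cos φ₂ cos Δλ,  σ = 0.9283 rad → d_gc = 3186.8 nmi
Rhumb line: Δψ = +0.7378, q = Δφ/Δψ = 0.7073, d_rh = R√(Δφ²+q²Δλ²) = 3275.4 nmi
Excess = 3275.4 − 3186.8 = 88.6 ≈ 89 nmi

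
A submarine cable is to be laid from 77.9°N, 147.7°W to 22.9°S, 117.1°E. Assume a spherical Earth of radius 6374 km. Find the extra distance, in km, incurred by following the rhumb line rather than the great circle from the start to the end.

Great circle: cos σ = sin φ₁ sin φ₂ + cos φ₁ cos φ₂ cos Δλ,  σ = 1.9801 rad → d_gc = 12621.2 km
Rhumb line: Δψ = -2.6552, q = Δφ/Δψ = 0.6626, d_rh = R√(Δφ²+q²Δλ²) = 13228.3 km
Excess = 13228.3 − 12621.2 = 607.1 ≈ 607 km

607 km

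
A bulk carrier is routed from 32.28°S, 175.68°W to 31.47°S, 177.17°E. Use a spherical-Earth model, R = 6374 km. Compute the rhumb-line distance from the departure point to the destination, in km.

681 km

Rhumb course C = atan2(Δλ, Δψ) with Δψ = ln[tan(π/4+φ₂/2)/tan(π/4+φ₁/2)] = +0.0166, Δλ = -0.1248 → C = 277.60°
d = R·|Δφ| / |cos C| = 6374·0.01414 / 0.13223 = 681 km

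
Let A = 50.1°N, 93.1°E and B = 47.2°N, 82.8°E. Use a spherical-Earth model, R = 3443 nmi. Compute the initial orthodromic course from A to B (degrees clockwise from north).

θ = atan2( sin Δλ·cos φ₂ ,  cos φ₁ sin φ₂ − sin φ₁ cos φ₂ cos Δλ )
  = atan2(-0.1215, -0.0422) = 250.85°

250.8°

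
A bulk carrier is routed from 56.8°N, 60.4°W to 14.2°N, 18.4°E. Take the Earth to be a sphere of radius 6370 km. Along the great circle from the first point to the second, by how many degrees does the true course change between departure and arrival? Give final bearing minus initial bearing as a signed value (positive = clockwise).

+54.2°

At departure: θ₁ = atan2(sin Δλ cos φ₂, cos φ₁ sin φ₂ − sin φ₁ cos φ₂ cos Δλ) = 91.40°
At arrival: θ₂ = atan2(sin Δλ cos φ₁, −cos φ₂ sin φ₁ + sin φ₂ cos φ₁ cos Δλ) = 145.62°
Δθ = θ₂ − θ₁ = +54.2°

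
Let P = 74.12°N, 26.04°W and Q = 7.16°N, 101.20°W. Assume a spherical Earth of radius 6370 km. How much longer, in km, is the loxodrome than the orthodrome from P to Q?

Great circle: cos σ = sin φ₁ sin φ₂ + cos φ₁ cos φ₂ cos Δλ,  σ = 1.3802 rad → d_gc = 8792.0 km
Rhumb line: Δψ = -1.8446, q = Δφ/Δψ = 0.6336, d_rh = R√(Δφ²+q²Δλ²) = 9135.0 km
Excess = 9135.0 − 8792.0 = 343.0 ≈ 343 km

343 km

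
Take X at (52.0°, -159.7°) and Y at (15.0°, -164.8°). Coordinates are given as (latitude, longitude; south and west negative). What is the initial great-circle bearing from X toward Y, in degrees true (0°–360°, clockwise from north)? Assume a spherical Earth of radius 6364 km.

θ = atan2( sin Δλ·cos φ₂ ,  cos φ₁ sin φ₂ − sin φ₁ cos φ₂ cos Δλ )
  = atan2(-0.0859, -0.5988) = 188.16°

188.2°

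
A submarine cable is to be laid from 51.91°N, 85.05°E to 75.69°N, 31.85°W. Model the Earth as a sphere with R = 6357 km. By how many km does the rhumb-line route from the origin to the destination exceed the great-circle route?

827 km

Great circle: cos σ = sin φ₁ sin φ₂ + cos φ₁ cos φ₂ cos Δλ,  σ = 0.8043 rad → d_gc = 5112.7 km
Rhumb line: Δψ = +1.0116, q = Δφ/Δψ = 0.4103, d_rh = R√(Δφ²+q²Δλ²) = 5939.6 km
Excess = 5939.6 − 5112.7 = 826.9 ≈ 827 km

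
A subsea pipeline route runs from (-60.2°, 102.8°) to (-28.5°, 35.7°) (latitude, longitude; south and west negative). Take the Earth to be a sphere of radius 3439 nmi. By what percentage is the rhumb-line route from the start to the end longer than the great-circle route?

3.2%

Great circle: σ = 0.9471 rad → d_gc = Rσ = 3257.2 nmi
Rhumb: Δφ = +0.5533, Δλ = -1.1711, Δψ = +0.8047, q = Δφ/Δψ = 0.6876 → d_rh = R√(Δφ²+q²Δλ²) = 3359.9 nmi
Excess = (3359.9 − 3257.2) / 3257.2 = 102.7 / 3257.2 = 3.153% ≈ 3.2%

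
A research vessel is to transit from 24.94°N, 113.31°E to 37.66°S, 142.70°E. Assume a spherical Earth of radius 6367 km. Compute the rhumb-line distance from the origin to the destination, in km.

7606 km

Δψ = ln[tan(π/4+φ₂/2)/tan(π/4+φ₁/2)] = -1.1602;  Δφ = -1.0926 rad,  Δλ = +0.5130 rad
q = Δφ/Δψ = 0.9417
d = R·√(Δφ² + q²Δλ²) = 6367·1.19460 = 7606 km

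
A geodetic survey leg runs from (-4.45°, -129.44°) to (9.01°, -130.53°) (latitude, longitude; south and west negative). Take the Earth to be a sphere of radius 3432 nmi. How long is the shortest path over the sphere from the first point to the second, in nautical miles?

cos σ = sin φ₁ sin φ₂ + cos φ₁ cos φ₂ cos Δλ
      = sin(-4.45°)sin(9.01°) + cos(-4.45°)cos(9.01°)cos(-1.09°) = 0.9724
σ = 13.504° → d = Rσ = 3432·0.23569 = 809 nmi

809 nmi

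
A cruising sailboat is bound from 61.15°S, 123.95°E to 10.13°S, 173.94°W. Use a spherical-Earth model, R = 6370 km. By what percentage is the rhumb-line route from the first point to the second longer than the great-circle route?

2.0%

Great circle: σ = 1.1851 rad → d_gc = Rσ = 7548.8 km
Rhumb: Δφ = +0.8905, Δλ = +1.0840, Δψ = +1.1801, q = Δφ/Δψ = 0.7546 → d_rh = R√(Δφ²+q²Δλ²) = 7702.2 km
Excess = (7702.2 − 7548.8) / 7548.8 = 153.4 / 7548.8 = 2.03% ≈ 2.0%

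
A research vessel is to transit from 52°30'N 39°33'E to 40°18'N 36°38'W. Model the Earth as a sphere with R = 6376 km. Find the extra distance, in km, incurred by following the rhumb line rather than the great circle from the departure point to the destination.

249 km

Great circle: cos σ = sin φ₁ sin φ₂ + cos φ₁ cos φ₂ cos Δλ,  σ = 0.8969 rad → d_gc = 5718.8 km
Rhumb line: Δψ = -0.3107, q = Δφ/Δψ = 0.6854, d_rh = R√(Δφ²+q²Δλ²) = 5967.4 km
Excess = 5967.4 − 5718.8 = 248.6 ≈ 249 km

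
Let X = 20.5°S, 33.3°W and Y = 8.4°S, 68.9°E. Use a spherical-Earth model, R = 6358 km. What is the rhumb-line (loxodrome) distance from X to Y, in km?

11041 km

Rhumb course C = atan2(Δλ, Δψ) with Δψ = ln[tan(π/4+φ₂/2)/tan(π/4+φ₁/2)] = +0.2185, Δλ = +1.7837 → C = 83.01°
d = R·|Δφ| / |cos C| = 6358·0.21118 / 0.12161 = 11041 km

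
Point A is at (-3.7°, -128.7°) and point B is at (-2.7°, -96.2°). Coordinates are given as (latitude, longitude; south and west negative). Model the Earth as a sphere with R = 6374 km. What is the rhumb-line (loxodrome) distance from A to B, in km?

Δψ = ln[tan(π/4+φ₂/2)/tan(π/4+φ₁/2)] = +0.0175;  Δφ = +0.0175 rad,  Δλ = +0.5672 rad
q = Δφ/Δψ = 0.9984
d = R·√(Δφ² + q²Δλ²) = 6374·0.56661 = 3612 km

3612 km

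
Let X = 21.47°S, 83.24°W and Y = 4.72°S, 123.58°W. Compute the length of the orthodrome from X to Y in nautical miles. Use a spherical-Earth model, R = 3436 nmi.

Haversine: a = sin²(Δφ/2)+cos φ₁ cos φ₂ sin²(Δλ/2) = 0.13148;  σ = 2·atan2(√a,√(1−a))
σ = 42.520° → d = Rσ = 3436·0.74212 = 2550 nmi

2550 nmi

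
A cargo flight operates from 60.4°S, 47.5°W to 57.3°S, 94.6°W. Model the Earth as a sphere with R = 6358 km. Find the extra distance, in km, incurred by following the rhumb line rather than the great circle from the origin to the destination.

57 km

Great circle: cos σ = sin φ₁ sin φ₂ + cos φ₁ cos φ₂ cos Δλ,  σ = 0.4194 rad → d_gc = 2666.5 km
Rhumb line: Δψ = +0.1047, q = Δφ/Δψ = 0.5169, d_rh = R√(Δφ²+q²Δλ²) = 2723.3 km
Excess = 2723.3 − 2666.5 = 56.8 ≈ 57 km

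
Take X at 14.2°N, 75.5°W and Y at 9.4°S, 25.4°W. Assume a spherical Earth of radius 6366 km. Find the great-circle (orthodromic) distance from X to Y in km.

cos σ = sin φ₁ sin φ₂ + cos φ₁ cos φ₂ cos Δλ
      = sin(14.20°)sin(-9.40°) + cos(14.20°)cos(-9.40°)cos(50.10°) = 0.5734
σ = 55.010° → d = Rσ = 6366·0.96010 = 6112 km

6112 km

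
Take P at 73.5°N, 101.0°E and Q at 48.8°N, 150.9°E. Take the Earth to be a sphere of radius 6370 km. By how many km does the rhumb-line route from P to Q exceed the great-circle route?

90 km

Great circle: cos σ = sin φ₁ sin φ₂ + cos φ₁ cos φ₂ cos Δλ,  σ = 0.5699 rad → d_gc = 3630.5 km
Rhumb line: Δψ = -0.9526, q = Δφ/Δψ = 0.4526, d_rh = R√(Δφ²+q²Δλ²) = 3720.8 km
Excess = 3720.8 − 3630.5 = 90.3 ≈ 90 km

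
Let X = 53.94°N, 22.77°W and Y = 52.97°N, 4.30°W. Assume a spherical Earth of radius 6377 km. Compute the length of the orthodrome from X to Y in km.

1225 km

Haversine: a = sin²(Δφ/2)+cos φ₁ cos φ₂ sin²(Δλ/2) = 0.00920;  σ = 2·atan2(√a,√(1−a))
σ = 11.009° → d = Rσ = 6377·0.19215 = 1225 km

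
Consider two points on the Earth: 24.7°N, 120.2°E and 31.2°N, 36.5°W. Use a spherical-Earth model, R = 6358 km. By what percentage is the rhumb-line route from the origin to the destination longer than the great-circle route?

15.6%

Great circle: σ = 2.0912 rad → d_gc = Rσ = 13296.1 km
Rhumb: Δφ = +0.1134, Δλ = -2.7349, Δψ = +0.1285, q = Δφ/Δψ = 0.8826 → d_rh = R√(Δφ²+q²Δλ²) = 15364.5 km
Excess = (15364.5 − 13296.1) / 13296.1 = 2068.4 / 13296.1 = 15.56% ≈ 15.6%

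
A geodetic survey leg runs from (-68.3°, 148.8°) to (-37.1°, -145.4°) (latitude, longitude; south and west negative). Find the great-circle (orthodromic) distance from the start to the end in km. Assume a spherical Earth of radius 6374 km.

5234 km

cos σ = sin φ₁ sin φ₂ + cos φ₁ cos φ₂ cos Δλ
      = sin(-68.30°)sin(-37.10°) + cos(-68.30°)cos(-37.10°)cos(65.80°) = 0.6813
σ = 47.051° → d = Rσ = 6374·0.82119 = 5234 km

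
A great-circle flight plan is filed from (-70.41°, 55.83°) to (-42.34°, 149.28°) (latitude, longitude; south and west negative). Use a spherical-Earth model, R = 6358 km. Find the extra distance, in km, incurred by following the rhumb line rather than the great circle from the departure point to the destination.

Great circle: cos σ = sin φ₁ sin φ₂ + cos φ₁ cos φ₂ cos Δλ,  σ = 0.9025 rad → d_gc = 5738.3 km
Rhumb line: Δψ = +0.9394, q = Δφ/Δψ = 0.5215, d_rh = R√(Δφ²+q²Δλ²) = 6241.1 km
Excess = 6241.1 − 5738.3 = 502.8 ≈ 503 km

503 km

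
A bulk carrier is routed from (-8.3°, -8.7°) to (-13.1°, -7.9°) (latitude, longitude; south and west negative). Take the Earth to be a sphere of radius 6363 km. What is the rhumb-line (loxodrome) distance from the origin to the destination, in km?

Δψ = ln[tan(π/4+φ₂/2)/tan(π/4+φ₁/2)] = -0.0853;  Δφ = -0.0838 rad,  Δλ = +0.0140 rad
q = Δφ/Δψ = 0.9823
d = R·√(Δφ² + q²Δλ²) = 6363·0.08489 = 540 km

540 km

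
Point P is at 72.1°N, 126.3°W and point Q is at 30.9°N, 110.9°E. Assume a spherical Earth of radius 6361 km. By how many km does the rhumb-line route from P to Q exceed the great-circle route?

Great circle: cos σ = sin φ₁ sin φ₂ + cos φ₁ cos φ₂ cos Δλ,  σ = 1.2177 rad → d_gc = 7745.7 km
Rhumb line: Δψ = -1.2809, q = Δφ/Δψ = 0.5614, d_rh = R√(Δφ²+q²Δλ²) = 8916.3 km
Excess = 8916.3 − 7745.7 = 1170.6 ≈ 1171 km

1171 km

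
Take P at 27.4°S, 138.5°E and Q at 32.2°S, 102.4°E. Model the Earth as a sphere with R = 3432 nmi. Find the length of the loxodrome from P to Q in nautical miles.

Rhumb course C = atan2(Δλ, Δψ) with Δψ = ln[tan(π/4+φ₂/2)/tan(π/4+φ₁/2)] = -0.0966, Δλ = -0.6301 → C = 261.28°
d = R·|Δφ| / |cos C| = 3432·0.08378 / 0.15153 = 1897 nmi

1897 nmi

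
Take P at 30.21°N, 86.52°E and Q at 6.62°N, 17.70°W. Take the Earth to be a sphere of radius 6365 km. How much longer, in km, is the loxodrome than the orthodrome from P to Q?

Great circle: cos σ = sin φ₁ sin φ₂ + cos φ₁ cos φ₂ cos Δλ,  σ = 1.7243 rad → d_gc = 10974.9 km
Rhumb line: Δψ = -0.4377, q = Δφ/Δψ = 0.9406, d_rh = R√(Δφ²+q²Δλ²) = 11200.5 km
Excess = 11200.5 − 10974.9 = 225.6 ≈ 226 km

226 km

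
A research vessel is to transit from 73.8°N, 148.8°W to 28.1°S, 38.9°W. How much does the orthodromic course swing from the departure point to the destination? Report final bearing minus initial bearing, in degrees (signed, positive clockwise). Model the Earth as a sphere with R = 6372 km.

Initial bearing θ₁ = atan2(sin Δλ cos φ₂, cos φ₁ sin φ₂ − sin φ₁ cos φ₂ cos Δλ) = 79.29°
Final bearing θ₂ = (initial bearing from the destination back to the start) + 180° = 161.90°
Δθ = θ₂ − θ₁ = +82.6°

+82.6°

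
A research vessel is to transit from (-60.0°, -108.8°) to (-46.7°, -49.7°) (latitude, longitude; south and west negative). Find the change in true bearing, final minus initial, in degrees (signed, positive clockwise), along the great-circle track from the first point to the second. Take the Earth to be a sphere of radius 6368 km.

At departure: θ₁ = atan2(sin Δλ cos φ₂, cos φ₁ sin φ₂ − sin φ₁ cos φ₂ cos Δλ) = 95.71°
At arrival: θ₂ = atan2(sin Δλ cos φ₁, −cos φ₂ sin φ₁ + sin φ₂ cos φ₁ cos Δλ) = 46.50°
Δθ = θ₂ − θ₁ = -49.2°

-49.2°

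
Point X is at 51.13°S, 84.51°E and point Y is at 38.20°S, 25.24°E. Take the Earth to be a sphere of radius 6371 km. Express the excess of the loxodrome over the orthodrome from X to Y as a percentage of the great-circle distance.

Great circle: σ = 0.7474 rad → d_gc = Rσ = 4761.5 km
Rhumb: Δφ = +0.2257, Δλ = -1.0345, Δψ = +0.3193, q = Δφ/Δψ = 0.7067 → d_rh = R√(Δφ²+q²Δλ²) = 4874.7 km
Excess = (4874.7 − 4761.5) / 4761.5 = 113.2 / 4761.5 = 2.38% ≈ 2.4%

2.4%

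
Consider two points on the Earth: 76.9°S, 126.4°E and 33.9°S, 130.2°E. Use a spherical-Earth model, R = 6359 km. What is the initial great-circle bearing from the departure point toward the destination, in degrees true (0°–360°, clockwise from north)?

θ = atan2( sin Δλ·cos φ₂ ,  cos φ₁ sin φ₂ − sin φ₁ cos φ₂ cos Δλ )
  = atan2(+0.0550, +0.6802) = 4.62°

4.6°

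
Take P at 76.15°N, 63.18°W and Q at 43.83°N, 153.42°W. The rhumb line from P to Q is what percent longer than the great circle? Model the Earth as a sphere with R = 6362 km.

8.5%

Great circle: σ = 0.8343 rad → d_gc = Rσ = 5308.1 km
Rhumb: Δφ = -0.5641, Δλ = -1.5750, Δψ = -1.2554, q = Δφ/Δψ = 0.4493 → d_rh = R√(Δφ²+q²Δλ²) = 5757.5 km
Excess = (5757.5 − 5308.1) / 5308.1 = 449.4 / 5308.1 = 8.47% ≈ 8.5%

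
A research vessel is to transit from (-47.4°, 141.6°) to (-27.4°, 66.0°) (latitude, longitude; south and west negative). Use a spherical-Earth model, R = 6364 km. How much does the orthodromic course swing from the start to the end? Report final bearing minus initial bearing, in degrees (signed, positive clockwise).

At departure: θ₁ = atan2(sin Δλ cos φ₂, cos φ₁ sin φ₂ − sin φ₁ cos φ₂ cos Δλ) = 260.17°
At arrival: θ₂ = atan2(sin Δλ cos φ₁, −cos φ₂ sin φ₁ + sin φ₂ cos φ₁ cos Δλ) = 311.30°
Δθ = θ₂ − θ₁ = +51.1°

+51.1°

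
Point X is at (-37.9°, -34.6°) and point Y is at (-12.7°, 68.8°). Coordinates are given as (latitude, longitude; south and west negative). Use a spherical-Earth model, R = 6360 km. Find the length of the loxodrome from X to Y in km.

10629 km

Rhumb course C = atan2(Δλ, Δψ) with Δψ = ln[tan(π/4+φ₂/2)/tan(π/4+φ₁/2)] = +0.4923, Δλ = +1.8047 → C = 74.74°
d = R·|Δφ| / |cos C| = 6360·0.43982 / 0.26317 = 10629 km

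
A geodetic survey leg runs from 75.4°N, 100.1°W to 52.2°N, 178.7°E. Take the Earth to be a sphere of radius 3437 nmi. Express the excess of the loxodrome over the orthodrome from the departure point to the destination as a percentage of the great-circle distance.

7.2%

Great circle: σ = 0.6628 rad → d_gc = Rσ = 2278.0 nmi
Rhumb: Δφ = -0.4049, Δλ = -1.4172, Δψ = -0.9831, q = Δφ/Δψ = 0.4119 → d_rh = R√(Δφ²+q²Δλ²) = 2441.7 nmi
Excess = (2441.7 − 2278.0) / 2278.0 = 163.7 / 2278.0 = 7.19% ≈ 7.2%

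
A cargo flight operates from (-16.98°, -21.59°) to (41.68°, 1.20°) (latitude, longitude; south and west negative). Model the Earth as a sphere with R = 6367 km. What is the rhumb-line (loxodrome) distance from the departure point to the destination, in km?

Δψ = ln[tan(π/4+φ₂/2)/tan(π/4+φ₁/2)] = +1.1025;  Δφ = +1.0238 rad,  Δλ = +0.3978 rad
q = Δφ/Δψ = 0.9287
d = R·√(Δφ² + q²Δλ²) = 6367·1.08841 = 6930 km

6930 km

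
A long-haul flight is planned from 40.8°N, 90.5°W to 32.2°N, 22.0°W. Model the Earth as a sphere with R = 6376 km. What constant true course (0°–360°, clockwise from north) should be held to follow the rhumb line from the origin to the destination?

98.9°

Meridional parts: M(φ₁)=+0.7812, M(φ₂)=+0.5942 → ΔM = -0.1871;  Δλ = +1.1956 rad
tan C = Δλ / ΔM = -6.3902 → C = 98.89°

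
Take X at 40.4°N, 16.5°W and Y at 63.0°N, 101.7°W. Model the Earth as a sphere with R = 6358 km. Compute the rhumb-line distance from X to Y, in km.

6223 km

Δψ = ln[tan(π/4+φ₂/2)/tan(π/4+φ₁/2)] = +0.6547;  Δφ = +0.3944 rad,  Δλ = -1.4870 rad
q = Δφ/Δψ = 0.6024
d = R·√(Δφ² + q²Δλ²) = 6358·0.97884 = 6223 km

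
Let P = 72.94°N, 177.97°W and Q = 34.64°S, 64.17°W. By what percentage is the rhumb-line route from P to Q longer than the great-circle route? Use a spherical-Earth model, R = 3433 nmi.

Great circle: σ = 2.2663 rad → d_gc = Rσ = 7780.4 nmi
Rhumb: Δφ = -1.8776, Δλ = +1.9862, Δψ = -2.5424, q = Δφ/Δψ = 0.7385 → d_rh = R√(Δφ²+q²Δλ²) = 8179.7 nmi
Excess = (8179.7 − 7780.4) / 7780.4 = 399.3 / 7780.4 = 5.13% ≈ 5.1%

5.1%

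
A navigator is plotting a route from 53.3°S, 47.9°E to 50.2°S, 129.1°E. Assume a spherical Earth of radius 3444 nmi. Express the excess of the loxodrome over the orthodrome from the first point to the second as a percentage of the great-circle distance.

Great circle: σ = 0.8305 rad → d_gc = Rσ = 2860.2 nmi
Rhumb: Δφ = +0.0541, Δλ = +1.4172, Δψ = +0.0874, q = Δφ/Δψ = 0.6188 → d_rh = R√(Δφ²+q²Δλ²) = 3025.9 nmi
Excess = (3025.9 − 2860.2) / 2860.2 = 165.7 / 2860.2 = 5.79% ≈ 5.8%

5.8%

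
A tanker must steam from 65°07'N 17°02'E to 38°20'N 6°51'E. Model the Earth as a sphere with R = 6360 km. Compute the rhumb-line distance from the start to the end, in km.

Δψ = ln[tan(π/4+φ₂/2)/tan(π/4+φ₁/2)] = -0.7859;  Δφ = -0.4675 rad,  Δλ = -0.1777 rad
q = Δφ/Δψ = 0.5948
d = R·√(Δφ² + q²Δλ²) = 6360·0.47926 = 3048 km

3048 km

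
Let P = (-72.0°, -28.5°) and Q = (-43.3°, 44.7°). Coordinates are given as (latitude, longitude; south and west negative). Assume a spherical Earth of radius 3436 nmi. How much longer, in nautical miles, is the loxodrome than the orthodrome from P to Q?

139 nmi

Great circle: cos σ = sin φ₁ sin φ₂ + cos φ₁ cos φ₂ cos Δλ,  σ = 0.7709 rad → d_gc = 2649.0 nmi
Rhumb line: Δψ = +1.0027, q = Δφ/Δψ = 0.4996, d_rh = R√(Δφ²+q²Δλ²) = 2787.7 nmi
Excess = 2787.7 − 2649.0 = 138.7 ≈ 139 nmi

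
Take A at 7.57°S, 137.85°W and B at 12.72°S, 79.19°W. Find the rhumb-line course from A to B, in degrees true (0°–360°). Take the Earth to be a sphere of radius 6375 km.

95.1°

Δψ = ln[tan(π/4+φ₂/2)/tan(π/4+φ₁/2)] = -0.0913
Δλ = +1.0238 rad (taken the short way round)
course = atan2(Δλ, Δψ) = 95.10°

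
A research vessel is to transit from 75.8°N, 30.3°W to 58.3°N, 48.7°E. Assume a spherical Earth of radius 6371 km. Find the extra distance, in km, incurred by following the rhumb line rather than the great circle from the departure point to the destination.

Great circle: cos σ = sin φ₁ sin φ₂ + cos φ₁ cos φ₂ cos Δλ,  σ = 0.5559 rad → d_gc = 3541.8 km
Rhumb line: Δψ = -0.8239, q = Δφ/Δψ = 0.3707, d_rh = R√(Δφ²+q²Δλ²) = 3793.6 km
Excess = 3793.6 − 3541.8 = 251.8 ≈ 252 km

252 km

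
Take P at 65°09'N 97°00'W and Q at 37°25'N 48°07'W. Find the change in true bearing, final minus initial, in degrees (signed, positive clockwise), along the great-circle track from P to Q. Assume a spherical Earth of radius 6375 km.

+40.1°

At departure: θ₁ = atan2(sin Δλ cos φ₂, cos φ₁ sin φ₂ − sin φ₁ cos φ₂ cos Δλ) = 110.07°
At arrival: θ₂ = atan2(sin Δλ cos φ₁, −cos φ₂ sin φ₁ + sin φ₂ cos φ₁ cos Δλ) = 150.20°
Δθ = θ₂ − θ₁ = +40.1°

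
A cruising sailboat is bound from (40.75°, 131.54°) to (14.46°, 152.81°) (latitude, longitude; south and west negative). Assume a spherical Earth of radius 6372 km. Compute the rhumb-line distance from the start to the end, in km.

3581 km

Δψ = ln[tan(π/4+φ₂/2)/tan(π/4+φ₁/2)] = -0.5250;  Δφ = -0.4588 rad,  Δλ = +0.3712 rad
q = Δφ/Δψ = 0.8740
d = R·√(Δφ² + q²Δλ²) = 6372·0.56197 = 3581 km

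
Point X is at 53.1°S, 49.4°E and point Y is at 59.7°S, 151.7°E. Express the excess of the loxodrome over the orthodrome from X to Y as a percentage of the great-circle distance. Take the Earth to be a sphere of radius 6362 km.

Great circle: σ = 0.8945 rad → d_gc = Rσ = 5690.8 km
Rhumb: Δφ = -0.1152, Δλ = +1.7855, Δψ = -0.2088, q = Δφ/Δψ = 0.5517 → d_rh = R√(Δφ²+q²Δλ²) = 6309.5 km
Excess = (6309.5 − 5690.8) / 5690.8 = 618.7 / 5690.8 = 10.87% ≈ 10.9%

10.9%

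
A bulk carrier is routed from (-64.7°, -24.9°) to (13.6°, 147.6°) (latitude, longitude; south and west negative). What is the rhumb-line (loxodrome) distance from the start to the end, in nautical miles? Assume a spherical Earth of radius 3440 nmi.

9420 nmi

Δψ = ln[tan(π/4+φ₂/2)/tan(π/4+φ₁/2)] = +1.7338;  Δφ = +1.3666 rad,  Δλ = +3.0107 rad
q = Δφ/Δψ = 0.7882
d = R·√(Δφ² + q²Δλ²) = 3440·2.73847 = 9420 nmi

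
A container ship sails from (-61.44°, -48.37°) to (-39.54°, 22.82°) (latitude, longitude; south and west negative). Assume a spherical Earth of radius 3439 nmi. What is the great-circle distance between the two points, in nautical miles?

2840 nmi

cos σ = sin φ₁ sin φ₂ + cos φ₁ cos φ₂ cos Δλ
      = sin(-61.44°)sin(-39.54°) + cos(-61.44°)cos(-39.54°)cos(71.19°) = 0.6780
σ = 47.310° → d = Rσ = 3439·0.82572 = 2840 nmi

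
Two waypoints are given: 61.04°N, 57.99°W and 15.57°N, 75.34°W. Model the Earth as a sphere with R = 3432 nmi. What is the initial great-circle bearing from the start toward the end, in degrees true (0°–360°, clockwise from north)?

θ = atan2( sin Δλ·cos φ₂ ,  cos φ₁ sin φ₂ − sin φ₁ cos φ₂ cos Δλ )
  = atan2(-0.2873, -0.6745) = 203.07°

203.1°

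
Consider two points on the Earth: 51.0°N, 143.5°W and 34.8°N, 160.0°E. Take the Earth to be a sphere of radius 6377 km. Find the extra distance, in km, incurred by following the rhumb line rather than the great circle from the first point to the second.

97 km

Great circle: cos σ = sin φ₁ sin φ₂ + cos φ₁ cos φ₂ cos Δλ,  σ = 0.7543 rad → d_gc = 4810.2 km
Rhumb line: Δψ = -0.3895, q = Δφ/Δψ = 0.7258, d_rh = R√(Δφ²+q²Δλ²) = 4907.6 km
Excess = 4907.6 − 4810.2 = 97.4 ≈ 97 km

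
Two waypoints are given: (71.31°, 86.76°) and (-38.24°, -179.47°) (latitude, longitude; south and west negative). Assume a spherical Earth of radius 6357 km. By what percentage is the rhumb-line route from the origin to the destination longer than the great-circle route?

2.7%

Great circle: σ = 2.2179 rad → d_gc = Rσ = 14099.1 km
Rhumb: Δφ = -1.9120, Δλ = +1.6366, Δψ = -2.5278, q = Δφ/Δψ = 0.7564 → d_rh = R√(Δφ²+q²Δλ²) = 14479.8 km
Excess = (14479.8 − 14099.1) / 14099.1 = 380.7 / 14099.1 = 2.70% ≈ 2.7%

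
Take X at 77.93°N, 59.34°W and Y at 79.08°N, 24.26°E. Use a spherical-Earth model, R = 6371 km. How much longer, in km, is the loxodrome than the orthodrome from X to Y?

Great circle: cos σ = sin φ₁ sin φ₂ + cos φ₁ cos φ₂ cos Δλ,  σ = 0.2669 rad → d_gc = 1700.2 km
Rhumb line: Δψ = +0.1008, q = Δφ/Δψ = 0.1991, d_rh = R√(Δφ²+q²Δλ²) = 1855.4 km
Excess = 1855.4 − 1700.2 = 155.2 ≈ 155 km

155 km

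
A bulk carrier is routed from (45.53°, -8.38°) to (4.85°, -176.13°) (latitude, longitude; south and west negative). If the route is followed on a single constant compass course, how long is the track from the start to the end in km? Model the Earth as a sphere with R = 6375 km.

16979 km

Δψ = ln[tan(π/4+φ₂/2)/tan(π/4+φ₁/2)] = -0.8098;  Δφ = -0.7100 rad,  Δλ = -2.9278 rad
q = Δφ/Δψ = 0.8768
d = R·√(Δφ² + q²Δλ²) = 6375·2.66345 = 16979 km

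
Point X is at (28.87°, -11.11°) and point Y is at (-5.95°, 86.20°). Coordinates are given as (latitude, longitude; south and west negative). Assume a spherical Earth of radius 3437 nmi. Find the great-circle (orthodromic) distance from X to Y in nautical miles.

Haversine: a = sin²(Δφ/2)+cos φ₁ cos φ₂ sin²(Δλ/2) = 0.58044;  σ = 2·atan2(√a,√(1−a))
σ = 99.258° → d = Rσ = 3437·1.73237 = 5954 nmi

5954 nmi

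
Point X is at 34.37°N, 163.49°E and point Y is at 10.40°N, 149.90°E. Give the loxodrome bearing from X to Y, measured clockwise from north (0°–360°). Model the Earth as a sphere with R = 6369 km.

207.4°

Meridional parts: M(φ₁)=+0.6395, M(φ₂)=+0.1825 → ΔM = -0.4569;  Δλ = -0.2372 rad
tan C = Δλ / ΔM = +0.5191 → C = 207.43°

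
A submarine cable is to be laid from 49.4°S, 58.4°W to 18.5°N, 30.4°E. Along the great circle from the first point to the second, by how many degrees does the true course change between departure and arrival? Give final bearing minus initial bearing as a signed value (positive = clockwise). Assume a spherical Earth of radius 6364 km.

-34.9°

At departure: θ₁ = atan2(sin Δλ cos φ₂, cos φ₁ sin φ₂ − sin φ₁ cos φ₂ cos Δλ) = 76.85°
At arrival: θ₂ = atan2(sin Δλ cos φ₁, −cos φ₂ sin φ₁ + sin φ₂ cos φ₁ cos Δλ) = 41.93°
Δθ = θ₂ − θ₁ = -34.9°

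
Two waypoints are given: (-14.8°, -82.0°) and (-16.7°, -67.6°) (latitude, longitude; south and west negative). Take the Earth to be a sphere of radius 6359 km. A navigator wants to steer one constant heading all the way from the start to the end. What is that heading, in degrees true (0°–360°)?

Meridional parts: M(φ₁)=-0.2612, M(φ₂)=-0.2957 → ΔM = -0.0345;  Δλ = +0.2513 rad
tan C = Δλ / ΔM = -7.2940 → C = 97.81°

97.8°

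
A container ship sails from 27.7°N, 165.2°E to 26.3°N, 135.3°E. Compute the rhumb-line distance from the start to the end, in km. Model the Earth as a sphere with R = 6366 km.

2964 km

Δψ = ln[tan(π/4+φ₂/2)/tan(π/4+φ₁/2)] = -0.0274;  Δφ = -0.0244 rad,  Δλ = -0.5219 rad
q = Δφ/Δψ = 0.8910
d = R·√(Δφ² + q²Δλ²) = 6366·0.46560 = 2964 km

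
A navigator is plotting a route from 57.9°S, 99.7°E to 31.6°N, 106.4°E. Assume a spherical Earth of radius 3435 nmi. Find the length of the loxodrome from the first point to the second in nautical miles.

Rhumb course C = atan2(Δλ, Δψ) with Δψ = ln[tan(π/4+φ₂/2)/tan(π/4+φ₁/2)] = +1.8277, Δλ = +0.1169 → C = 3.66°
d = R·|Δφ| / |cos C| = 3435·1.56207 / 0.99796 = 5377 nmi

5377 nmi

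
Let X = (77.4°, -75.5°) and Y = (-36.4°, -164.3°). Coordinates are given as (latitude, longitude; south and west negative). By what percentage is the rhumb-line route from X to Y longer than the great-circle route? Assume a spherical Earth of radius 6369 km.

Great circle: σ = 2.1840 rad → d_gc = Rσ = 13909.6 km
Rhumb: Δφ = -1.9862, Δλ = -1.5499, Δψ = -2.8866, q = Δφ/Δψ = 0.6881 → d_rh = R√(Δφ²+q²Δλ²) = 14358.1 km
Excess = (14358.1 − 13909.6) / 13909.6 = 448.5 / 13909.6 = 3.22% ≈ 3.2%

3.2%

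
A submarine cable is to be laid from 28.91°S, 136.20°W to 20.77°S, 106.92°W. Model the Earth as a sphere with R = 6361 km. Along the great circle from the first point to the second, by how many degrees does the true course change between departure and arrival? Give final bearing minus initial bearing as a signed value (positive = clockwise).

-12.6°

Initial bearing θ₁ = atan2(sin Δλ cos φ₂, cos φ₁ sin φ₂ − sin φ₁ cos φ₂ cos Δλ) = 79.61°
Final bearing θ₂ = (initial bearing from the destination back to the start) + 180° = 67.05°
Δθ = θ₂ − θ₁ = -12.6°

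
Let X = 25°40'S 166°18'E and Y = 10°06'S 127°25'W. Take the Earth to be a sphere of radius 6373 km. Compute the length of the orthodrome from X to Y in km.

Haversine: a = sin²(Δφ/2)+cos φ₁ cos φ₂ sin²(Δλ/2) = 0.28357;  σ = 2·atan2(√a,√(1−a))
σ = 64.350° → d = Rσ = 6373·1.12313 = 7158 km

7158 km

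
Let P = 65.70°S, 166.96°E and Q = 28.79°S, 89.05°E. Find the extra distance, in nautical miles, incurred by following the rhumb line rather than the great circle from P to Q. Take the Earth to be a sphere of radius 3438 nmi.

Great circle: cos σ = sin φ₁ sin φ₂ + cos φ₁ cos φ₂ cos Δλ,  σ = 1.0304 rad → d_gc = 3542.5 nmi
Rhumb line: Δψ = +1.0107, q = Δφ/Δψ = 0.6374, d_rh = R√(Δφ²+q²Δλ²) = 3712.7 nmi
Excess = 3712.7 − 3542.5 = 170.2 ≈ 170 nmi

170 nmi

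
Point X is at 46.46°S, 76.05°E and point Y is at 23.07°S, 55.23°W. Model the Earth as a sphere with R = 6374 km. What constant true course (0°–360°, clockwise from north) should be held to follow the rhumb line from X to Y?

282.4°

Δψ = ln[tan(π/4+φ₂/2)/tan(π/4+φ₁/2)] = +0.5039
Δλ = -2.2913 rad (taken the short way round)
course = atan2(Δλ, Δψ) = 282.40°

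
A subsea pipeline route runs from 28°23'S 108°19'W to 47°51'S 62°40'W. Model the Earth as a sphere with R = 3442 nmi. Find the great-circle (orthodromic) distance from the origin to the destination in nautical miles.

2408 nmi

Haversine: a = sin²(Δφ/2)+cos φ₁ cos φ₂ sin²(Δλ/2) = 0.11743;  σ = 2·atan2(√a,√(1−a))
σ = 40.080° → d = Rσ = 3442·0.69953 = 2408 nmi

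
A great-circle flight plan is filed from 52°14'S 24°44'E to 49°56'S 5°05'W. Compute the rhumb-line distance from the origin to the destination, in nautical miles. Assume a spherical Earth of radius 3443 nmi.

Rhumb course C = atan2(Δλ, Δψ) with Δψ = ln[tan(π/4+φ₂/2)/tan(π/4+φ₁/2)] = +0.0639, Δλ = -0.5204 → C = 277.00°
d = R·|Δφ| / |cos C| = 3443·0.04014 / 0.12191 = 1134 nmi

1134 nmi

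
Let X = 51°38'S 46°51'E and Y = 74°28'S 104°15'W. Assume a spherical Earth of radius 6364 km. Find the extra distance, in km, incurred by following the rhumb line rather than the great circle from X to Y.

1757 km

Great circle: cos σ = sin φ₁ sin φ₂ + cos φ₁ cos φ₂ cos Δλ,  σ = 0.9149 rad → d_gc = 5822.2 km
Rhumb line: Δψ = -0.9364, q = Δφ/Δψ = 0.4256, d_rh = R√(Δφ²+q²Δλ²) = 7579.3 km
Excess = 7579.3 − 5822.2 = 1757.1 ≈ 1757 km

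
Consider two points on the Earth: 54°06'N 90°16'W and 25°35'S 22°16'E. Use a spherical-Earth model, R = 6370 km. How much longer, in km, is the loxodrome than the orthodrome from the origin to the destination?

349 km

Great circle: cos σ = sin φ₁ sin φ₂ + cos φ₁ cos φ₂ cos Δλ,  σ = 2.1561 rad → d_gc = 13734.5 km
Rhumb line: Δψ = -1.5893, q = Δφ/Δψ = 0.8751, d_rh = R√(Δφ²+q²Δλ²) = 14083.5 km
Excess = 14083.5 − 13734.5 = 349.0 ≈ 349 km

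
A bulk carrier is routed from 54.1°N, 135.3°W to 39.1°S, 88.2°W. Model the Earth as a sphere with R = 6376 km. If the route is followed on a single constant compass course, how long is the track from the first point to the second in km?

Rhumb course C = atan2(Δλ, Δψ) with Δψ = ln[tan(π/4+φ₂/2)/tan(π/4+φ₁/2)] = -1.8697, Δλ = +0.8221 → C = 156.27°
d = R·|Δφ| / |cos C| = 6376·1.62665 / 0.91543 = 11330 km

11330 km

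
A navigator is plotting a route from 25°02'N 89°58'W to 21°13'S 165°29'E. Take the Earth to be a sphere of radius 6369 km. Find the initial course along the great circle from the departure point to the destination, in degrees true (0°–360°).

N = sin Δλ·cos φ₂ = -0.9023;  D = cos φ₁ sin φ₂ − sin φ₁ cos φ₂ cos Δλ = -0.2288
initial course = atan2(N, D) = 255.77°

255.8°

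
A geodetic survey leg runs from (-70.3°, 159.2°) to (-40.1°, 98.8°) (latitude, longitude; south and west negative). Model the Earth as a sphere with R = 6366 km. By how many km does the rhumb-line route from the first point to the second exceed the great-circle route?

158 km

Great circle: cos σ = sin φ₁ sin φ₂ + cos φ₁ cos φ₂ cos Δλ,  σ = 0.7469 rad → d_gc = 4754.9 km
Rhumb line: Δψ = +0.9856, q = Δφ/Δψ = 0.5348, d_rh = R√(Δφ²+q²Δλ²) = 4913.1 km
Excess = 4913.1 − 4754.9 = 158.2 ≈ 158 km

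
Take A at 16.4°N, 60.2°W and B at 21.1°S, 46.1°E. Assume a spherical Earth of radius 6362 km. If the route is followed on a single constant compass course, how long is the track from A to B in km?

Δψ = ln[tan(π/4+φ₂/2)/tan(π/4+φ₁/2)] = -0.6671;  Δφ = -0.6545 rad,  Δλ = +1.8553 rad
q = Δφ/Δψ = 0.9811
d = R·√(Δφ² + q²Δλ²) = 6362·1.93431 = 12306 km

12306 km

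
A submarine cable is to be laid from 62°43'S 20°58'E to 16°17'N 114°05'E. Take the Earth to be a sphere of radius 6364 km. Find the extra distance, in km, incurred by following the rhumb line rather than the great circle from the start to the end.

Great circle: cos σ = sin φ₁ sin φ₂ + cos φ₁ cos φ₂ cos Δλ,  σ = 1.8474 rad → d_gc = 11757.0 km
Rhumb line: Δψ = +1.7041, q = Δφ/Δψ = 0.8091, d_rh = R√(Δφ²+q²Δλ²) = 12125.6 km
Excess = 12125.6 − 11757.0 = 368.6 ≈ 369 km

369 km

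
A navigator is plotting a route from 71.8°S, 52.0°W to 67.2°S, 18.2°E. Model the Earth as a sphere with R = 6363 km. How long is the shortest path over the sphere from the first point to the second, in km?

cos σ = sin φ₁ sin φ₂ + cos φ₁ cos φ₂ cos Δλ
      = sin(-71.80°)sin(-67.20°) + cos(-71.80°)cos(-67.20°)cos(70.20°) = 0.9167
σ = 23.545° → d = Rσ = 6363·0.41095 = 2615 km

2615 km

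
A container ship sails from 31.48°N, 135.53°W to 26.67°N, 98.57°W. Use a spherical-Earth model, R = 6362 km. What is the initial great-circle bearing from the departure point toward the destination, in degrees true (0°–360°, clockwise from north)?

N = sin Δλ·cos φ₂ = +0.5373;  D = cos φ₁ sin φ₂ − sin φ₁ cos φ₂ cos Δλ = +0.0099
initial course = atan2(N, D) = 88.94°

88.9°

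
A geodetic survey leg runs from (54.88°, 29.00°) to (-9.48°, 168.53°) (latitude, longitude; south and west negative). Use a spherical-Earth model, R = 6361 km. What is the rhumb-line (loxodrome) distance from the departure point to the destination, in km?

15022 km

Rhumb course C = atan2(Δλ, Δψ) with Δψ = ln[tan(π/4+φ₂/2)/tan(π/4+φ₁/2)] = -1.3168, Δλ = +2.4353 → C = 118.40°
d = R·|Δφ| / |cos C| = 6361·1.12329 / 0.47564 = 15022 km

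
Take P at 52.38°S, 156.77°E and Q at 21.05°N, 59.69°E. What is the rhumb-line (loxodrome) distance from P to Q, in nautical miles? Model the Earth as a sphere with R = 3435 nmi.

6763 nmi

Rhumb course C = atan2(Δλ, Δψ) with Δψ = ln[tan(π/4+φ₂/2)/tan(π/4+φ₁/2)] = +1.4529, Δλ = -1.6944 → C = 310.61°
d = R·|Δφ| / |cos C| = 3435·1.28160 / 0.65095 = 6763 nmi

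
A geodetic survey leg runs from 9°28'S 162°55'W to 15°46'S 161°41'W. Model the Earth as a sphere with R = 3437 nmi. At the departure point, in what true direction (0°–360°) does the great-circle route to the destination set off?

θ = atan2( sin Δλ·cos φ₂ ,  cos φ₁ sin φ₂ − sin φ₁ cos φ₂ cos Δλ )
  = atan2(+0.0207, -0.1098) = 169.31°

169.3°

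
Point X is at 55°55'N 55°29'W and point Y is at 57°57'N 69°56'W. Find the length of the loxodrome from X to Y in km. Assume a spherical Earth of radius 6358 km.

Rhumb course C = atan2(Δλ, Δψ) with Δψ = ln[tan(π/4+φ₂/2)/tan(π/4+φ₁/2)] = +0.0651, Δλ = -0.2522 → C = 284.47°
d = R·|Δφ| / |cos C| = 6358·0.03549 / 0.24980 = 903 km

903 km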